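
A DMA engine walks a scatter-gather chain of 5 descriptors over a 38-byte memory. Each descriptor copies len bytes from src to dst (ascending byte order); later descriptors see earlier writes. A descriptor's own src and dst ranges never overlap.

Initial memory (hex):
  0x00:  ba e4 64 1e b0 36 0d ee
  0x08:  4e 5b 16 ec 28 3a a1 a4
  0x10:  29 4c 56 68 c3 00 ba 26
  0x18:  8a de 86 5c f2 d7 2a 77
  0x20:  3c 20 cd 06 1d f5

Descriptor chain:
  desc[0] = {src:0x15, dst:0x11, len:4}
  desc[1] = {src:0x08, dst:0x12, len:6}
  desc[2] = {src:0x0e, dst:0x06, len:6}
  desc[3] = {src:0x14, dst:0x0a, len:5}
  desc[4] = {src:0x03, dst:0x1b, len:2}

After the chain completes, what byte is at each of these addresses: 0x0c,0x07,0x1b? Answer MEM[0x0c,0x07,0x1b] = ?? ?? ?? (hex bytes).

[0] 0x15->0x11 len=4 : 00 ba 26 8a
[1] 0x08->0x12 len=6 : 4e 5b 16 ec 28 3a
[2] 0x0e->0x06 len=6 : a1 a4 29 00 4e 5b
[3] 0x14->0x0a len=5 : 16 ec 28 3a 8a
[4] 0x03->0x1b len=2 : 1e b0
query mem[0x0c]=0x28, mem[0x07]=0xa4, mem[0x1b]=0x1e

MEM[0x0c,0x07,0x1b] = 28 a4 1e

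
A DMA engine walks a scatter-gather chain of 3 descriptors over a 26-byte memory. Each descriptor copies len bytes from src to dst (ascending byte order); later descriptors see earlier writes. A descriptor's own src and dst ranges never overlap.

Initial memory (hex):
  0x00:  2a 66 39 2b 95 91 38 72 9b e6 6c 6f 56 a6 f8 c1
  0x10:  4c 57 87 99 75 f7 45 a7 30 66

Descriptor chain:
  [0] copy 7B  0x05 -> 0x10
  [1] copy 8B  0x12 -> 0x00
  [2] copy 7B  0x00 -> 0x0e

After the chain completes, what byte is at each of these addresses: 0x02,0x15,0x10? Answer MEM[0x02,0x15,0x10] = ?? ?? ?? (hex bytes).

MEM[0x02,0x15,0x10] = e6 6c e6

  after D0: wrote 7B at 0x10 = 9138729be66c6f
  after D1: wrote 8B at 0x00 = 729be66c6fa73066
  after D2: wrote 7B at 0x0e = 729be66c6fa730
query mem[0x02]=0xe6, mem[0x15]=0x6c, mem[0x10]=0xe6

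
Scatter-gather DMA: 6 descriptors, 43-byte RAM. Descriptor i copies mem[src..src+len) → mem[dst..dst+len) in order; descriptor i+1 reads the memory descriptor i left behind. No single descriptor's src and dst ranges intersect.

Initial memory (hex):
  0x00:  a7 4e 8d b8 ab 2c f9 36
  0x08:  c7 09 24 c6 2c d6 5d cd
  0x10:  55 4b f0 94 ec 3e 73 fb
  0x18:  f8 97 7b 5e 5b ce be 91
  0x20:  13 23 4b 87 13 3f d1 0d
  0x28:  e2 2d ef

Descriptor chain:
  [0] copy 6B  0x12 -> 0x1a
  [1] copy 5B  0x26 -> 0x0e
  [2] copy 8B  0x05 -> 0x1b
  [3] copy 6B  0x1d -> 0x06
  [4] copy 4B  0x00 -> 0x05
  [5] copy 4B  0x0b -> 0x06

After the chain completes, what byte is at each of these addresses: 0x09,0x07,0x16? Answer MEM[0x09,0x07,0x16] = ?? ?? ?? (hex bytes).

MEM[0x09,0x07,0x16] = d1 2c 73

#0 dst[0x1a+6] := {0xf0,0x94,0xec,0x3e,0x73,0xfb}
#1 dst[0x0e+5] := {0xd1,0x0d,0xe2,0x2d,0xef}
#2 dst[0x1b+8] := {0x2c,0xf9,0x36,0xc7,0x09,0x24,0xc6,0x2c}
#3 dst[0x06+6] := {0x36,0xc7,0x09,0x24,0xc6,0x2c}
#4 dst[0x05+4] := {0xa7,0x4e,0x8d,0xb8}
#5 dst[0x06+4] := {0x2c,0x2c,0xd6,0xd1}
query mem[0x09]=0xd1, mem[0x07]=0x2c, mem[0x16]=0x73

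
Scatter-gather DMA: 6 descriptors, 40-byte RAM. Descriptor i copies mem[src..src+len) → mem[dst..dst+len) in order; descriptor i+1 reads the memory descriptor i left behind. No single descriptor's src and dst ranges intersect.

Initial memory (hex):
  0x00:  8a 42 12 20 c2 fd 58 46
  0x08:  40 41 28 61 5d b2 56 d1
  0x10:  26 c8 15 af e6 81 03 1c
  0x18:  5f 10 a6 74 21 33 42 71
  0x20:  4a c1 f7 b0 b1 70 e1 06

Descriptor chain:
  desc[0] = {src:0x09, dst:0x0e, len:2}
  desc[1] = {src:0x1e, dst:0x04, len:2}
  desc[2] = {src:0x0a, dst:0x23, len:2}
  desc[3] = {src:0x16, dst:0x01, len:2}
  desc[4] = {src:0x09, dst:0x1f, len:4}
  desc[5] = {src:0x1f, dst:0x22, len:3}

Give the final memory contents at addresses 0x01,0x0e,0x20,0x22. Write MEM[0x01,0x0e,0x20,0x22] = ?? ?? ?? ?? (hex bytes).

MEM[0x01,0x0e,0x20,0x22] = 03 41 28 41

  after D0: wrote 2B at 0x0e = 4128
  after D1: wrote 2B at 0x04 = 4271
  after D2: wrote 2B at 0x23 = 2861
  after D3: wrote 2B at 0x01 = 031c
  after D4: wrote 4B at 0x1f = 4128615d
  after D5: wrote 3B at 0x22 = 412861
query mem[0x01]=0x03, mem[0x0e]=0x41, mem[0x20]=0x28, mem[0x22]=0x41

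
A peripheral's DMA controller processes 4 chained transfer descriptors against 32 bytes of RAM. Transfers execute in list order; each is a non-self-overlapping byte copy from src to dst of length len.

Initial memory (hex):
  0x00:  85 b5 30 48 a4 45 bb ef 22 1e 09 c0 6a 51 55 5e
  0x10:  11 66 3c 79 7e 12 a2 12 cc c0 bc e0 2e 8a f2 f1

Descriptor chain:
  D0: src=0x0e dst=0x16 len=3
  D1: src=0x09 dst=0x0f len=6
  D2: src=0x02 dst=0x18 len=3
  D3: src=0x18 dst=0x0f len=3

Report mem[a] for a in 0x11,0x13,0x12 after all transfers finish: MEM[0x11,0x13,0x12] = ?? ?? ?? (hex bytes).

#0 dst[0x16+3] := {0x55,0x5e,0x11}
#1 dst[0x0f+6] := {0x1e,0x09,0xc0,0x6a,0x51,0x55}
#2 dst[0x18+3] := {0x30,0x48,0xa4}
#3 dst[0x0f+3] := {0x30,0x48,0xa4}
query mem[0x11]=0xa4, mem[0x13]=0x51, mem[0x12]=0x6a

MEM[0x11,0x13,0x12] = a4 51 6a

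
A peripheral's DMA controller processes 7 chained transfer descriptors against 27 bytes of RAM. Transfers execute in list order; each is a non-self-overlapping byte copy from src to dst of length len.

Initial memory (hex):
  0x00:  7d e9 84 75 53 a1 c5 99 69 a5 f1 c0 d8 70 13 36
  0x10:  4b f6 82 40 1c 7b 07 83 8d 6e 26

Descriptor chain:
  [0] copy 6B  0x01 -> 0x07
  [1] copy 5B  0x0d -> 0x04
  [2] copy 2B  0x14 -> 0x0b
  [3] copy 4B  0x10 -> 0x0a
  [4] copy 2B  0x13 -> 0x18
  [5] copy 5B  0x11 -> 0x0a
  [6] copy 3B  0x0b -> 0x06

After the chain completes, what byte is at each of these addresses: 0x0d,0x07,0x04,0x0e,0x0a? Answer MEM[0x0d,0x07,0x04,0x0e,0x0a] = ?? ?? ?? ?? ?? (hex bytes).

D0: mem[0x07..0x0c] <- [e9 84 75 53 a1 c5]
D1: mem[0x04..0x08] <- [70 13 36 4b f6]
D2: mem[0x0b..0x0c] <- [1c 7b]
D3: mem[0x0a..0x0d] <- [4b f6 82 40]
D4: mem[0x18..0x19] <- [40 1c]
D5: mem[0x0a..0x0e] <- [f6 82 40 1c 7b]
D6: mem[0x06..0x08] <- [82 40 1c]
query mem[0x0d]=0x1c, mem[0x07]=0x40, mem[0x04]=0x70, mem[0x0e]=0x7b, mem[0x0a]=0xf6

MEM[0x0d,0x07,0x04,0x0e,0x0a] = 1c 40 70 7b f6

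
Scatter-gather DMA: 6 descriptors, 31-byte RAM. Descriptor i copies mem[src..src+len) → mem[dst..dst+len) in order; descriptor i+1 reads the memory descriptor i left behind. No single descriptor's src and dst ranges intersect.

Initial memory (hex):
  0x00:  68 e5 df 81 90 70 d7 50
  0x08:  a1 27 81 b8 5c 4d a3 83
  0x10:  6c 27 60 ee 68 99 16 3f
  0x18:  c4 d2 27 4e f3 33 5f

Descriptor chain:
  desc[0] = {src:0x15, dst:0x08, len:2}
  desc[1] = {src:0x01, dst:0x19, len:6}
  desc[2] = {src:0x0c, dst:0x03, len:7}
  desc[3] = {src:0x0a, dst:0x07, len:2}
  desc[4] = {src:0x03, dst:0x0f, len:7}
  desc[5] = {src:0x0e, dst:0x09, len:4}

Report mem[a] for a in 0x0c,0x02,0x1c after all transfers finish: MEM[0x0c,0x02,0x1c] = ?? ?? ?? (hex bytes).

MEM[0x0c,0x02,0x1c] = a3 df 90

#0 dst[0x08+2] := {0x99,0x16}
#1 dst[0x19+6] := {0xe5,0xdf,0x81,0x90,0x70,0xd7}
#2 dst[0x03+7] := {0x5c,0x4d,0xa3,0x83,0x6c,0x27,0x60}
#3 dst[0x07+2] := {0x81,0xb8}
#4 dst[0x0f+7] := {0x5c,0x4d,0xa3,0x83,0x81,0xb8,0x60}
#5 dst[0x09+4] := {0xa3,0x5c,0x4d,0xa3}
query mem[0x0c]=0xa3, mem[0x02]=0xdf, mem[0x1c]=0x90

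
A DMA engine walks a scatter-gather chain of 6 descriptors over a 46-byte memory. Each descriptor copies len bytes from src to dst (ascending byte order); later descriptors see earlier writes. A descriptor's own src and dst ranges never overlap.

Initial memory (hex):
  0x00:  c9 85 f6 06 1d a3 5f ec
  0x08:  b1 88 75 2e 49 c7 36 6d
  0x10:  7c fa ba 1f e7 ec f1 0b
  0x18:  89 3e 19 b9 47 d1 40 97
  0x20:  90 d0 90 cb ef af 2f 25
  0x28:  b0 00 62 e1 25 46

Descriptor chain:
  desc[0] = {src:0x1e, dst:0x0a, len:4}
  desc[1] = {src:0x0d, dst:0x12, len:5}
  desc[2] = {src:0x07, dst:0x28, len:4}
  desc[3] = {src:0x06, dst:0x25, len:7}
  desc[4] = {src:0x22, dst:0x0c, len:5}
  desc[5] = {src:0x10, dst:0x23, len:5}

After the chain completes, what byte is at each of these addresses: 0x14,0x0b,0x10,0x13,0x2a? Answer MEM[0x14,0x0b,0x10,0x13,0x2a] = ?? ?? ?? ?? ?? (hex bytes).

[0] 0x1e->0x0a len=4 : 40 97 90 d0
[1] 0x0d->0x12 len=5 : d0 36 6d 7c fa
[2] 0x07->0x28 len=4 : ec b1 88 40
[3] 0x06->0x25 len=7 : 5f ec b1 88 40 97 90
[4] 0x22->0x0c len=5 : 90 cb ef 5f ec
[5] 0x10->0x23 len=5 : ec fa d0 36 6d
query mem[0x14]=0x6d, mem[0x0b]=0x97, mem[0x10]=0xec, mem[0x13]=0x36, mem[0x2a]=0x97

MEM[0x14,0x0b,0x10,0x13,0x2a] = 6d 97 ec 36 97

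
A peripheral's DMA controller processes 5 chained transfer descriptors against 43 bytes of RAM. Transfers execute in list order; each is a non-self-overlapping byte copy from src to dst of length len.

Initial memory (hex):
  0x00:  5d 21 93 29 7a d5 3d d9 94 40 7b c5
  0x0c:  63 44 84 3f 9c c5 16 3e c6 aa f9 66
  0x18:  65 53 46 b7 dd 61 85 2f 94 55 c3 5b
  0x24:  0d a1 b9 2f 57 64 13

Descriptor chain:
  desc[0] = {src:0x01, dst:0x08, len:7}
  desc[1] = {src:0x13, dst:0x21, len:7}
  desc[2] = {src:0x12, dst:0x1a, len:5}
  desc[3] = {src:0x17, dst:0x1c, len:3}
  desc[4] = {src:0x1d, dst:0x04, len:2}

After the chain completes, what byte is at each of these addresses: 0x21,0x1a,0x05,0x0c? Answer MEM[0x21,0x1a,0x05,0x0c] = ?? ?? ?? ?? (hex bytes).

[0] 0x01->0x08 len=7 : 21 93 29 7a d5 3d d9
[1] 0x13->0x21 len=7 : 3e c6 aa f9 66 65 53
[2] 0x12->0x1a len=5 : 16 3e c6 aa f9
[3] 0x17->0x1c len=3 : 66 65 53
[4] 0x1d->0x04 len=2 : 65 53
query mem[0x21]=0x3e, mem[0x1a]=0x16, mem[0x05]=0x53, mem[0x0c]=0xd5

MEM[0x21,0x1a,0x05,0x0c] = 3e 16 53 d5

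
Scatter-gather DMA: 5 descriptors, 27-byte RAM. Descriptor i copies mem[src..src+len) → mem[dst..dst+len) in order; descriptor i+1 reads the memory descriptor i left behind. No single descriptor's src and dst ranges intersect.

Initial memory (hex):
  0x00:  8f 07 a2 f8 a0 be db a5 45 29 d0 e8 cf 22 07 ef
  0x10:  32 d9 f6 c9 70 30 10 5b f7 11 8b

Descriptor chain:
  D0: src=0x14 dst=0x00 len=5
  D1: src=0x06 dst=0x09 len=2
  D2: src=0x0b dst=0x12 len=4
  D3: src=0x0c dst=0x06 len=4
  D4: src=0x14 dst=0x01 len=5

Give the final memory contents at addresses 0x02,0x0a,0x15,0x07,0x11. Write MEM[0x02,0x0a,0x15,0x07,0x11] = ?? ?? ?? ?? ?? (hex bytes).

MEM[0x02,0x0a,0x15,0x07,0x11] = 07 a5 07 22 d9

  after D0: wrote 5B at 0x00 = 7030105bf7
  after D1: wrote 2B at 0x09 = dba5
  after D2: wrote 4B at 0x12 = e8cf2207
  after D3: wrote 4B at 0x06 = cf2207ef
  after D4: wrote 5B at 0x01 = 2207105bf7
query mem[0x02]=0x07, mem[0x0a]=0xa5, mem[0x15]=0x07, mem[0x07]=0x22, mem[0x11]=0xd9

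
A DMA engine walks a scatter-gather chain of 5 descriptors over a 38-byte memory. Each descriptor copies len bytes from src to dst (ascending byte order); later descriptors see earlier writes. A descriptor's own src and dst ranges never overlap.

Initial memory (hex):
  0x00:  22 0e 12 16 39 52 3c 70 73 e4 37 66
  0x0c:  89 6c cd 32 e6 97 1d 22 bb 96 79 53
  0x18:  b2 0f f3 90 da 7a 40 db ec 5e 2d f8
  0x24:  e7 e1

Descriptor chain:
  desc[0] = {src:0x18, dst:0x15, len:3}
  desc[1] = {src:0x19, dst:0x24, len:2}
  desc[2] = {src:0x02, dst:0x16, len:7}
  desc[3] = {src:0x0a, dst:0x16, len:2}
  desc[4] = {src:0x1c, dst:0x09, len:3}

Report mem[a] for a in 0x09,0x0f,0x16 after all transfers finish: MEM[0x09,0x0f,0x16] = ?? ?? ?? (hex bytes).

[0] 0x18->0x15 len=3 : b2 0f f3
[1] 0x19->0x24 len=2 : 0f f3
[2] 0x02->0x16 len=7 : 12 16 39 52 3c 70 73
[3] 0x0a->0x16 len=2 : 37 66
[4] 0x1c->0x09 len=3 : 73 7a 40
query mem[0x09]=0x73, mem[0x0f]=0x32, mem[0x16]=0x37

MEM[0x09,0x0f,0x16] = 73 32 37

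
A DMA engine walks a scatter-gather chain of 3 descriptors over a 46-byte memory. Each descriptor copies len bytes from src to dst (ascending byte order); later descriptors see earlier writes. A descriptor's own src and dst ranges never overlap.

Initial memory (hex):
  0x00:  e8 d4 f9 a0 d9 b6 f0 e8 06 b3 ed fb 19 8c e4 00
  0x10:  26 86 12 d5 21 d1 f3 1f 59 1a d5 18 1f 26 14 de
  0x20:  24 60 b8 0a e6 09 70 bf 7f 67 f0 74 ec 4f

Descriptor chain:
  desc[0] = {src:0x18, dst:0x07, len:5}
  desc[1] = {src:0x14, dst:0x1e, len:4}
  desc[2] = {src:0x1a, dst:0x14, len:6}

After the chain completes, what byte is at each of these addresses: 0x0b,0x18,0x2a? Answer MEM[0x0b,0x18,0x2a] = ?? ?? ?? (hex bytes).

MEM[0x0b,0x18,0x2a] = 1f 21 f0

  after D0: wrote 5B at 0x07 = 591ad5181f
  after D1: wrote 4B at 0x1e = 21d1f31f
  after D2: wrote 6B at 0x14 = d5181f2621d1
query mem[0x0b]=0x1f, mem[0x18]=0x21, mem[0x2a]=0xf0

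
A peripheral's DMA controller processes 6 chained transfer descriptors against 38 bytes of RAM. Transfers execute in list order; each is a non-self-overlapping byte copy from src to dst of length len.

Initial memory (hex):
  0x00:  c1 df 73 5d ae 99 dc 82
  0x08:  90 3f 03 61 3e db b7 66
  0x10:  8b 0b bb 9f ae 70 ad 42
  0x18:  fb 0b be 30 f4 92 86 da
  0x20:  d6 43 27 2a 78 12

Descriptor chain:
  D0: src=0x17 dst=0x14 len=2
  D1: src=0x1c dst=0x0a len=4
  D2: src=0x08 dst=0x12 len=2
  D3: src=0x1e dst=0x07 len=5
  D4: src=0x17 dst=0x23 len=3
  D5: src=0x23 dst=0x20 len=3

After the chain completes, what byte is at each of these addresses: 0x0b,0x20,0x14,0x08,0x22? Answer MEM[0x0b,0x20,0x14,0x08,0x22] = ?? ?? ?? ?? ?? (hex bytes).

[0] 0x17->0x14 len=2 : 42 fb
[1] 0x1c->0x0a len=4 : f4 92 86 da
[2] 0x08->0x12 len=2 : 90 3f
[3] 0x1e->0x07 len=5 : 86 da d6 43 27
[4] 0x17->0x23 len=3 : 42 fb 0b
[5] 0x23->0x20 len=3 : 42 fb 0b
query mem[0x0b]=0x27, mem[0x20]=0x42, mem[0x14]=0x42, mem[0x08]=0xda, mem[0x22]=0x0b

MEM[0x0b,0x20,0x14,0x08,0x22] = 27 42 42 da 0b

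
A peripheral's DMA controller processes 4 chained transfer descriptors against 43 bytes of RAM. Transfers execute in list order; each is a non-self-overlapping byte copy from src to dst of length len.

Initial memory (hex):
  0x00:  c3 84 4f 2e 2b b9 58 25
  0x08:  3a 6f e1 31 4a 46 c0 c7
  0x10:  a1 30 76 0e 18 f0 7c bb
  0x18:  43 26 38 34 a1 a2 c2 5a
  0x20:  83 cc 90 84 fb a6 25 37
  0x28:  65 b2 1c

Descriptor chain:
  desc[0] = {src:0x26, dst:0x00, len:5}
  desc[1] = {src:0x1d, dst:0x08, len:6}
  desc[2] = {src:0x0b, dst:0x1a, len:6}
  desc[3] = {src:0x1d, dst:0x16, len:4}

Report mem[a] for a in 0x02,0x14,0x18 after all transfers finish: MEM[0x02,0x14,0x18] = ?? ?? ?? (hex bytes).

MEM[0x02,0x14,0x18] = 65 18 a1

[0] 0x26->0x00 len=5 : 25 37 65 b2 1c
[1] 0x1d->0x08 len=6 : a2 c2 5a 83 cc 90
[2] 0x0b->0x1a len=6 : 83 cc 90 c0 c7 a1
[3] 0x1d->0x16 len=4 : c0 c7 a1 83
query mem[0x02]=0x65, mem[0x14]=0x18, mem[0x18]=0xa1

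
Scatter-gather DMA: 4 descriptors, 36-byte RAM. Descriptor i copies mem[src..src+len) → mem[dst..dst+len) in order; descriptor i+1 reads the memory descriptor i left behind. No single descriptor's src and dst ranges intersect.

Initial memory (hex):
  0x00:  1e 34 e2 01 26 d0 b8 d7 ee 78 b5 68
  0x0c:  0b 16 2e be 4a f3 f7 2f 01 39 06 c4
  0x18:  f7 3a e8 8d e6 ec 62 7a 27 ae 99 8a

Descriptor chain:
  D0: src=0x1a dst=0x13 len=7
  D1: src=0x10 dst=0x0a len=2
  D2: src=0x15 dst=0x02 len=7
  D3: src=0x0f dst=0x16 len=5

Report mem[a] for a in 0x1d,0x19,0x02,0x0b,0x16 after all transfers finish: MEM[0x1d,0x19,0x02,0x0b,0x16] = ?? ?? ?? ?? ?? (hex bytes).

MEM[0x1d,0x19,0x02,0x0b,0x16] = ec f7 e6 f3 be

[0] 0x1a->0x13 len=7 : e8 8d e6 ec 62 7a 27
[1] 0x10->0x0a len=2 : 4a f3
[2] 0x15->0x02 len=7 : e6 ec 62 7a 27 e8 8d
[3] 0x0f->0x16 len=5 : be 4a f3 f7 e8
query mem[0x1d]=0xec, mem[0x19]=0xf7, mem[0x02]=0xe6, mem[0x0b]=0xf3, mem[0x16]=0xbe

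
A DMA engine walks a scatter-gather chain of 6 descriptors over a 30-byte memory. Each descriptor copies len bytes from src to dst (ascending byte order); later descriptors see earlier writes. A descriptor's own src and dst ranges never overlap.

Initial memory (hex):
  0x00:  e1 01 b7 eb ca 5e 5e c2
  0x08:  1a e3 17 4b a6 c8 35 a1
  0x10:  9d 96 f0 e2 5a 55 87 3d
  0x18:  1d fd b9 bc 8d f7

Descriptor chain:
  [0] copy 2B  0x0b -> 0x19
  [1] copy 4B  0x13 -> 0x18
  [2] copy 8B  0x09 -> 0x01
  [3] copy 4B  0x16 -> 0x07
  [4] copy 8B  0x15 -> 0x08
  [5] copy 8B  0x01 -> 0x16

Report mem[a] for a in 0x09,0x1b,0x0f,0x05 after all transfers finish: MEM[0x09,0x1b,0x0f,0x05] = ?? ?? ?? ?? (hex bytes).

MEM[0x09,0x1b,0x0f,0x05] = 87 35 8d c8

#0 dst[0x19+2] := {0x4b,0xa6}
#1 dst[0x18+4] := {0xe2,0x5a,0x55,0x87}
#2 dst[0x01+8] := {0xe3,0x17,0x4b,0xa6,0xc8,0x35,0xa1,0x9d}
#3 dst[0x07+4] := {0x87,0x3d,0xe2,0x5a}
#4 dst[0x08+8] := {0x55,0x87,0x3d,0xe2,0x5a,0x55,0x87,0x8d}
#5 dst[0x16+8] := {0xe3,0x17,0x4b,0xa6,0xc8,0x35,0x87,0x55}
query mem[0x09]=0x87, mem[0x1b]=0x35, mem[0x0f]=0x8d, mem[0x05]=0xc8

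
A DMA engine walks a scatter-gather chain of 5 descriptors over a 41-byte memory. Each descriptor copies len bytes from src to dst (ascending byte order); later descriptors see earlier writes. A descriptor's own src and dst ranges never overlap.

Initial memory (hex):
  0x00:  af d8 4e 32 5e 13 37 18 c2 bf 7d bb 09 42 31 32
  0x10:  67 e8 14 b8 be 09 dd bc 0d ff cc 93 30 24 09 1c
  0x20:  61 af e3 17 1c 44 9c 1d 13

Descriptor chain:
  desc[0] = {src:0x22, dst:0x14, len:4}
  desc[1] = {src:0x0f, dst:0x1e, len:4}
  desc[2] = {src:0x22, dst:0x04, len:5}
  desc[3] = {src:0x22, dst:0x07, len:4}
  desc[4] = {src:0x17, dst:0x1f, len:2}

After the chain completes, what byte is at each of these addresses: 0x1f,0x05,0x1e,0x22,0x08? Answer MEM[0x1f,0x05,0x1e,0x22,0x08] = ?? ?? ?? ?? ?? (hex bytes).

D0: mem[0x14..0x17] <- [e3 17 1c 44]
D1: mem[0x1e..0x21] <- [32 67 e8 14]
D2: mem[0x04..0x08] <- [e3 17 1c 44 9c]
D3: mem[0x07..0x0a] <- [e3 17 1c 44]
D4: mem[0x1f..0x20] <- [44 0d]
query mem[0x1f]=0x44, mem[0x05]=0x17, mem[0x1e]=0x32, mem[0x22]=0xe3, mem[0x08]=0x17

MEM[0x1f,0x05,0x1e,0x22,0x08] = 44 17 32 e3 17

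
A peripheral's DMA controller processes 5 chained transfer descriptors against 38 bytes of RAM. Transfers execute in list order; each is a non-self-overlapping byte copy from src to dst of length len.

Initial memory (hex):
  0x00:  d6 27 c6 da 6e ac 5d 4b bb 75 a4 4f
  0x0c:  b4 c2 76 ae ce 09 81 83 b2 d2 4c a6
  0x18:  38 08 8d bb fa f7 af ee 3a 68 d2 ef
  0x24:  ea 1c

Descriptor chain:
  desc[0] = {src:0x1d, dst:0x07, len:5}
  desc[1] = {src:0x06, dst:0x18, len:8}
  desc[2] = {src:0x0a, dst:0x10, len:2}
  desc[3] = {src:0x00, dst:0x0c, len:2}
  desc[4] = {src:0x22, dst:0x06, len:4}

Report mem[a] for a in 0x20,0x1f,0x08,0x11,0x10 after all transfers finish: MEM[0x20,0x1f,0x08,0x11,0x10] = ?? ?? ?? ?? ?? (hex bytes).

#0 dst[0x07+5] := {0xf7,0xaf,0xee,0x3a,0x68}
#1 dst[0x18+8] := {0x5d,0xf7,0xaf,0xee,0x3a,0x68,0xb4,0xc2}
#2 dst[0x10+2] := {0x3a,0x68}
#3 dst[0x0c+2] := {0xd6,0x27}
#4 dst[0x06+4] := {0xd2,0xef,0xea,0x1c}
query mem[0x20]=0x3a, mem[0x1f]=0xc2, mem[0x08]=0xea, mem[0x11]=0x68, mem[0x10]=0x3a

MEM[0x20,0x1f,0x08,0x11,0x10] = 3a c2 ea 68 3a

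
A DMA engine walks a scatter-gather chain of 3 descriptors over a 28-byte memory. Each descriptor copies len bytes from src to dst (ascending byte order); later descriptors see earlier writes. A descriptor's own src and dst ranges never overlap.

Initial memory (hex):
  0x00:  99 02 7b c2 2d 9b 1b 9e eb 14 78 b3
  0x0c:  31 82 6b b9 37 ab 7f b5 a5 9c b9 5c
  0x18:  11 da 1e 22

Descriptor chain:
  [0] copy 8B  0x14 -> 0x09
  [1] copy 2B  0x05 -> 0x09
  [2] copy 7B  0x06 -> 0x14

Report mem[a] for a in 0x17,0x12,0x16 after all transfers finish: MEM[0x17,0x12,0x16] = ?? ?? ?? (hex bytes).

[0] 0x14->0x09 len=8 : a5 9c b9 5c 11 da 1e 22
[1] 0x05->0x09 len=2 : 9b 1b
[2] 0x06->0x14 len=7 : 1b 9e eb 9b 1b b9 5c
query mem[0x17]=0x9b, mem[0x12]=0x7f, mem[0x16]=0xeb

MEM[0x17,0x12,0x16] = 9b 7f eb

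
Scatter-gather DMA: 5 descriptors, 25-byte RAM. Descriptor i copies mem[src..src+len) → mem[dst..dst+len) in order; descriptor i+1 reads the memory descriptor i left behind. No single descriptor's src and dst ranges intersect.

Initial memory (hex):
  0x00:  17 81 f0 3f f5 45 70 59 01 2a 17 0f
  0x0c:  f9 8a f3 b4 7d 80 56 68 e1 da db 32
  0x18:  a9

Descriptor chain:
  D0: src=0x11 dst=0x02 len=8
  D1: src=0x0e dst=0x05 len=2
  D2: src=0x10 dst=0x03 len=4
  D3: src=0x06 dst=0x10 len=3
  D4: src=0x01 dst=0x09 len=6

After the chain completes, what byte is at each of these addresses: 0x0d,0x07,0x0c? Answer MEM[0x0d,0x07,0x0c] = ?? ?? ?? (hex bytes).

  after D0: wrote 8B at 0x02 = 805668e1dadb32a9
  after D1: wrote 2B at 0x05 = f3b4
  after D2: wrote 4B at 0x03 = 7d805668
  after D3: wrote 3B at 0x10 = 68db32
  after D4: wrote 6B at 0x09 = 81807d805668
query mem[0x0d]=0x56, mem[0x07]=0xdb, mem[0x0c]=0x80

MEM[0x0d,0x07,0x0c] = 56 db 80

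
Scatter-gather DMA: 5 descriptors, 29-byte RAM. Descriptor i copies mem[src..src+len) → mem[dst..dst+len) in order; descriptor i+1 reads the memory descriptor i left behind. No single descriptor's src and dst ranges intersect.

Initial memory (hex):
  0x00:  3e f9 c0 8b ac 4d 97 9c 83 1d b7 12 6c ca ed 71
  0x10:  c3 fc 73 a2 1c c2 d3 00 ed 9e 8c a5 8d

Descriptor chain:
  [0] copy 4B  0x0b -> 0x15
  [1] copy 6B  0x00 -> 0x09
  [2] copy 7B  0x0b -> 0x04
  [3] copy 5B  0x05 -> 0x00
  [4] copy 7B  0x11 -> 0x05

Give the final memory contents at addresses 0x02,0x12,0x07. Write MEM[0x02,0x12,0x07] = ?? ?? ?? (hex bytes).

MEM[0x02,0x12,0x07] = 4d 73 a2

#0 dst[0x15+4] := {0x12,0x6c,0xca,0xed}
#1 dst[0x09+6] := {0x3e,0xf9,0xc0,0x8b,0xac,0x4d}
#2 dst[0x04+7] := {0xc0,0x8b,0xac,0x4d,0x71,0xc3,0xfc}
#3 dst[0x00+5] := {0x8b,0xac,0x4d,0x71,0xc3}
#4 dst[0x05+7] := {0xfc,0x73,0xa2,0x1c,0x12,0x6c,0xca}
query mem[0x02]=0x4d, mem[0x12]=0x73, mem[0x07]=0xa2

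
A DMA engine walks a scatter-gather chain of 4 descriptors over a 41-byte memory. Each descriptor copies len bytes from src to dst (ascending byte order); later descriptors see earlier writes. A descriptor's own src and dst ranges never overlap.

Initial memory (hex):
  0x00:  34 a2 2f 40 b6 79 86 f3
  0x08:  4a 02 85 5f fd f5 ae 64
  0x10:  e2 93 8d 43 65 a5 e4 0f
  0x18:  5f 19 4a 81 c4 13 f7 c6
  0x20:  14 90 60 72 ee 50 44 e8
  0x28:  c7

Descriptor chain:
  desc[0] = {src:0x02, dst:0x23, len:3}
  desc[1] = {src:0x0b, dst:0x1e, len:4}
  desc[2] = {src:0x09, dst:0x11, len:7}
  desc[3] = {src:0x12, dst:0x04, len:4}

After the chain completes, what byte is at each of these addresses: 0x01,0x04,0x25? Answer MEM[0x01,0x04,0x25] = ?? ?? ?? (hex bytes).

MEM[0x01,0x04,0x25] = a2 85 b6

#0 dst[0x23+3] := {0x2f,0x40,0xb6}
#1 dst[0x1e+4] := {0x5f,0xfd,0xf5,0xae}
#2 dst[0x11+7] := {0x02,0x85,0x5f,0xfd,0xf5,0xae,0x64}
#3 dst[0x04+4] := {0x85,0x5f,0xfd,0xf5}
query mem[0x01]=0xa2, mem[0x04]=0x85, mem[0x25]=0xb6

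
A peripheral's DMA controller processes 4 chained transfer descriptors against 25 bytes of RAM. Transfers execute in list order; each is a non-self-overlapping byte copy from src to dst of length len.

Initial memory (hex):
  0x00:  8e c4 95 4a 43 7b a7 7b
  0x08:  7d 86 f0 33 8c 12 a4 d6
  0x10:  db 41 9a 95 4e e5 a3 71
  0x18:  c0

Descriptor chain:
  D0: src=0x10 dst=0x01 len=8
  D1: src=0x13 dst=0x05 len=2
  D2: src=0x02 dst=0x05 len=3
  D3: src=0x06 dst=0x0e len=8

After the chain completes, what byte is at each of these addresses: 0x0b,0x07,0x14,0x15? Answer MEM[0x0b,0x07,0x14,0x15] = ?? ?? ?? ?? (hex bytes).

MEM[0x0b,0x07,0x14,0x15] = 33 95 8c 12

#0 dst[0x01+8] := {0xdb,0x41,0x9a,0x95,0x4e,0xe5,0xa3,0x71}
#1 dst[0x05+2] := {0x95,0x4e}
#2 dst[0x05+3] := {0x41,0x9a,0x95}
#3 dst[0x0e+8] := {0x9a,0x95,0x71,0x86,0xf0,0x33,0x8c,0x12}
query mem[0x0b]=0x33, mem[0x07]=0x95, mem[0x14]=0x8c, mem[0x15]=0x12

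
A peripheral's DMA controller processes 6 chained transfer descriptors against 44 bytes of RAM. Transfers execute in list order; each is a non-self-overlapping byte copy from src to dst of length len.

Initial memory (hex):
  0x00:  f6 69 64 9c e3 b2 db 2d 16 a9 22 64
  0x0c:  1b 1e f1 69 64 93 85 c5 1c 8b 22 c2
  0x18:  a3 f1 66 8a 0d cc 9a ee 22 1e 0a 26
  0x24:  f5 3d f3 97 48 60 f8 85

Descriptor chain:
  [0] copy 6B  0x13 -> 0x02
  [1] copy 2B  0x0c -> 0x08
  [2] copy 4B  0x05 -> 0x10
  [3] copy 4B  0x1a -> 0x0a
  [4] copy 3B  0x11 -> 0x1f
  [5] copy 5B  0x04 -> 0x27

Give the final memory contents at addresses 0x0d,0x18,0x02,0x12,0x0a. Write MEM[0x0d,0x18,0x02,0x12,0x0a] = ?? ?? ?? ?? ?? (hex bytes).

[0] 0x13->0x02 len=6 : c5 1c 8b 22 c2 a3
[1] 0x0c->0x08 len=2 : 1b 1e
[2] 0x05->0x10 len=4 : 22 c2 a3 1b
[3] 0x1a->0x0a len=4 : 66 8a 0d cc
[4] 0x11->0x1f len=3 : c2 a3 1b
[5] 0x04->0x27 len=5 : 8b 22 c2 a3 1b
query mem[0x0d]=0xcc, mem[0x18]=0xa3, mem[0x02]=0xc5, mem[0x12]=0xa3, mem[0x0a]=0x66

MEM[0x0d,0x18,0x02,0x12,0x0a] = cc a3 c5 a3 66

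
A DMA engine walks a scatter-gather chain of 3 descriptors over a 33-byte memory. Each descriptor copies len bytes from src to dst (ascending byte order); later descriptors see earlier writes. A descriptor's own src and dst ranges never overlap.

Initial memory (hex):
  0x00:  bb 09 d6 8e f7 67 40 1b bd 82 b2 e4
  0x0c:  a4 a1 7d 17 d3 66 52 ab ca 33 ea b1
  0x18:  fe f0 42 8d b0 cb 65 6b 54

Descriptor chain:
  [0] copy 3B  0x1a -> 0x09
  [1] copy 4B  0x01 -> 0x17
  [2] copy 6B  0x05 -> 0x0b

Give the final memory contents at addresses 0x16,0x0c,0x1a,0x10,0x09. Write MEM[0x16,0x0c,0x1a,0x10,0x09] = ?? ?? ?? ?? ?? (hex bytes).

[0] 0x1a->0x09 len=3 : 42 8d b0
[1] 0x01->0x17 len=4 : 09 d6 8e f7
[2] 0x05->0x0b len=6 : 67 40 1b bd 42 8d
query mem[0x16]=0xea, mem[0x0c]=0x40, mem[0x1a]=0xf7, mem[0x10]=0x8d, mem[0x09]=0x42

MEM[0x16,0x0c,0x1a,0x10,0x09] = ea 40 f7 8d 42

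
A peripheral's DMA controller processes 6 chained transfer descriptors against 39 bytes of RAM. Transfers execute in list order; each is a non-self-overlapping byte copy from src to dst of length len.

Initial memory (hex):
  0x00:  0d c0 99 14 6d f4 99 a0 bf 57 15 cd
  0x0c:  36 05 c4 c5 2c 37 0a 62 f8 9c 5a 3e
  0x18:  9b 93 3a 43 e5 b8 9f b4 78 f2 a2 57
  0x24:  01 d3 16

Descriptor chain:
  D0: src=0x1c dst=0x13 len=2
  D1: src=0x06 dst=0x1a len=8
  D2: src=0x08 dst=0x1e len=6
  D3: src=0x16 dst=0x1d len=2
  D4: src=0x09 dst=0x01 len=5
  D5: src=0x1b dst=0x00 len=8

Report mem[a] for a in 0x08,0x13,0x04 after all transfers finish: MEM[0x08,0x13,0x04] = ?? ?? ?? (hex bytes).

MEM[0x08,0x13,0x04] = bf e5 57

[0] 0x1c->0x13 len=2 : e5 b8
[1] 0x06->0x1a len=8 : 99 a0 bf 57 15 cd 36 05
[2] 0x08->0x1e len=6 : bf 57 15 cd 36 05
[3] 0x16->0x1d len=2 : 5a 3e
[4] 0x09->0x01 len=5 : 57 15 cd 36 05
[5] 0x1b->0x00 len=8 : a0 bf 5a 3e 57 15 cd 36
query mem[0x08]=0xbf, mem[0x13]=0xe5, mem[0x04]=0x57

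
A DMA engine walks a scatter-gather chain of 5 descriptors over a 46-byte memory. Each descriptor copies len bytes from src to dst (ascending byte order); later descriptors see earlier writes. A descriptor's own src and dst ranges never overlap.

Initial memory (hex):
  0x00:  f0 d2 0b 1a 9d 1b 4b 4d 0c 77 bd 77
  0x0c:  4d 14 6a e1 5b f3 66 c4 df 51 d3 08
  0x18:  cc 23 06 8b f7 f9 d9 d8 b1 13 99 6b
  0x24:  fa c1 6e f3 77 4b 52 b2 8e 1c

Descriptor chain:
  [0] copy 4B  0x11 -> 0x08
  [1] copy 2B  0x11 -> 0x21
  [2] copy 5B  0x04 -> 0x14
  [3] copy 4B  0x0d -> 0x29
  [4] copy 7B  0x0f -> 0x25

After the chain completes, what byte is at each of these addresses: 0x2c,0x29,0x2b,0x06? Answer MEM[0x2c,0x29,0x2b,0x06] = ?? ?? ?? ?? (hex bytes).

MEM[0x2c,0x29,0x2b,0x06] = 5b c4 1b 4b

  after D0: wrote 4B at 0x08 = f366c4df
  after D1: wrote 2B at 0x21 = f366
  after D2: wrote 5B at 0x14 = 9d1b4b4df3
  after D3: wrote 4B at 0x29 = 146ae15b
  after D4: wrote 7B at 0x25 = e15bf366c49d1b
query mem[0x2c]=0x5b, mem[0x29]=0xc4, mem[0x2b]=0x1b, mem[0x06]=0x4b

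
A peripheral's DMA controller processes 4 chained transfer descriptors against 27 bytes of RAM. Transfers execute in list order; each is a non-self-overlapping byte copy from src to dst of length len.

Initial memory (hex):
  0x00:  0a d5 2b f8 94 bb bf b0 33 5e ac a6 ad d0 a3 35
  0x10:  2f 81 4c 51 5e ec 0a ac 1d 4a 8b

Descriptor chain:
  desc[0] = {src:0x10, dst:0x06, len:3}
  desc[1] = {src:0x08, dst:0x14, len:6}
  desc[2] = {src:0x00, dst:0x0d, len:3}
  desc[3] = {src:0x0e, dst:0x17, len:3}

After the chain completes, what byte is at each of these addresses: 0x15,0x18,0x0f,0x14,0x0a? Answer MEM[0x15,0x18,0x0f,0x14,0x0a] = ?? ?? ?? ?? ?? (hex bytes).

  after D0: wrote 3B at 0x06 = 2f814c
  after D1: wrote 6B at 0x14 = 4c5eaca6add0
  after D2: wrote 3B at 0x0d = 0ad52b
  after D3: wrote 3B at 0x17 = d52b2f
query mem[0x15]=0x5e, mem[0x18]=0x2b, mem[0x0f]=0x2b, mem[0x14]=0x4c, mem[0x0a]=0xac

MEM[0x15,0x18,0x0f,0x14,0x0a] = 5e 2b 2b 4c ac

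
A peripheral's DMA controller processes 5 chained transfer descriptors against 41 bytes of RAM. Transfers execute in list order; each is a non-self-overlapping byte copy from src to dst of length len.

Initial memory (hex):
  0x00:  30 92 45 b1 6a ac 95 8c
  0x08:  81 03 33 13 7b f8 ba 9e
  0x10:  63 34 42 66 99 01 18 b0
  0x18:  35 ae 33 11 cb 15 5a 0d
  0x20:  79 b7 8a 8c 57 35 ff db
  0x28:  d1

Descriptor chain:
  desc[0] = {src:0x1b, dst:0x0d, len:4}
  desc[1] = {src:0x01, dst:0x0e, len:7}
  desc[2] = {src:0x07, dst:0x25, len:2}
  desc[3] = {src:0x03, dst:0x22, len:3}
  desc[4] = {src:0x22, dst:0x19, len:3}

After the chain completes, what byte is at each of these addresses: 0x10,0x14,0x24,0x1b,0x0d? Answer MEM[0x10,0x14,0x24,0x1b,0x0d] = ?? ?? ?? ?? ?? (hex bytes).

MEM[0x10,0x14,0x24,0x1b,0x0d] = b1 8c ac ac 11

  after D0: wrote 4B at 0x0d = 11cb155a
  after D1: wrote 7B at 0x0e = 9245b16aac958c
  after D2: wrote 2B at 0x25 = 8c81
  after D3: wrote 3B at 0x22 = b16aac
  after D4: wrote 3B at 0x19 = b16aac
query mem[0x10]=0xb1, mem[0x14]=0x8c, mem[0x24]=0xac, mem[0x1b]=0xac, mem[0x0d]=0x11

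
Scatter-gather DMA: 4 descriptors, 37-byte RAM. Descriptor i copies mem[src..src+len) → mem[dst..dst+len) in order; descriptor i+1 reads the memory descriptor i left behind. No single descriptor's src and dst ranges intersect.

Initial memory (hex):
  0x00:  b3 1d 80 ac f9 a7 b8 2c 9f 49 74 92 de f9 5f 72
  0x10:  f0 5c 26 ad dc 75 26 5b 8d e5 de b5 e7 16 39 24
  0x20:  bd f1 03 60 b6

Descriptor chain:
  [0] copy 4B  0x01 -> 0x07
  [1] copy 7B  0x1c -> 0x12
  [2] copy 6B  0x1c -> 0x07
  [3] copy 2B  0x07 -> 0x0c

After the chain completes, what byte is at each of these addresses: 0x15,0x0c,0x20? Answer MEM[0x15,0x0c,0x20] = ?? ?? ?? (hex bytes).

MEM[0x15,0x0c,0x20] = 24 e7 bd

#0 dst[0x07+4] := {0x1d,0x80,0xac,0xf9}
#1 dst[0x12+7] := {0xe7,0x16,0x39,0x24,0xbd,0xf1,0x03}
#2 dst[0x07+6] := {0xe7,0x16,0x39,0x24,0xbd,0xf1}
#3 dst[0x0c+2] := {0xe7,0x16}
query mem[0x15]=0x24, mem[0x0c]=0xe7, mem[0x20]=0xbd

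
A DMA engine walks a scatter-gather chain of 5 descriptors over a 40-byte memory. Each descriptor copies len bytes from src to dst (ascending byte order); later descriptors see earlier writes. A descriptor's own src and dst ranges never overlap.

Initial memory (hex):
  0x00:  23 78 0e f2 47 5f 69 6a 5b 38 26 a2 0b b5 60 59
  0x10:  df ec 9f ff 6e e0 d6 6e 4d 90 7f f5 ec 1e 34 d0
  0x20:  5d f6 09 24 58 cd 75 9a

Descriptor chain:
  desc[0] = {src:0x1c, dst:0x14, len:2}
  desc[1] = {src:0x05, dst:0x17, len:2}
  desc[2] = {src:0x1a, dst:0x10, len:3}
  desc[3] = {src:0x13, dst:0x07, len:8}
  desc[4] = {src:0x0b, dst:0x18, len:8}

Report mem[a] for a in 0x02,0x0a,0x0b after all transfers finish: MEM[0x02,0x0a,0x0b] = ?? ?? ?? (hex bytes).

[0] 0x1c->0x14 len=2 : ec 1e
[1] 0x05->0x17 len=2 : 5f 69
[2] 0x1a->0x10 len=3 : 7f f5 ec
[3] 0x13->0x07 len=8 : ff ec 1e d6 5f 69 90 7f
[4] 0x0b->0x18 len=8 : 5f 69 90 7f 59 7f f5 ec
query mem[0x02]=0x0e, mem[0x0a]=0xd6, mem[0x0b]=0x5f

MEM[0x02,0x0a,0x0b] = 0e d6 5f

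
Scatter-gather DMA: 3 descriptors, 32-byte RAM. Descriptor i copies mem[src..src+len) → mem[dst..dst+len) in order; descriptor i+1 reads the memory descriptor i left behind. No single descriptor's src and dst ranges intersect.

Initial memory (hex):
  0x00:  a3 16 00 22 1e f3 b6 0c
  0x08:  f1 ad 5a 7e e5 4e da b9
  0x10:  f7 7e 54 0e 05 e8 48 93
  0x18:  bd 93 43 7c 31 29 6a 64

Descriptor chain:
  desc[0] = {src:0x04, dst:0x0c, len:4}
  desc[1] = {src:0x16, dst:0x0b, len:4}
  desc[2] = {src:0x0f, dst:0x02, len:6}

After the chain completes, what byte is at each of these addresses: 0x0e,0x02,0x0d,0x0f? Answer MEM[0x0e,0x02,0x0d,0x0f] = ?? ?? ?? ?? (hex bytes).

#0 dst[0x0c+4] := {0x1e,0xf3,0xb6,0x0c}
#1 dst[0x0b+4] := {0x48,0x93,0xbd,0x93}
#2 dst[0x02+6] := {0x0c,0xf7,0x7e,0x54,0x0e,0x05}
query mem[0x0e]=0x93, mem[0x02]=0x0c, mem[0x0d]=0xbd, mem[0x0f]=0x0c

MEM[0x0e,0x02,0x0d,0x0f] = 93 0c bd 0c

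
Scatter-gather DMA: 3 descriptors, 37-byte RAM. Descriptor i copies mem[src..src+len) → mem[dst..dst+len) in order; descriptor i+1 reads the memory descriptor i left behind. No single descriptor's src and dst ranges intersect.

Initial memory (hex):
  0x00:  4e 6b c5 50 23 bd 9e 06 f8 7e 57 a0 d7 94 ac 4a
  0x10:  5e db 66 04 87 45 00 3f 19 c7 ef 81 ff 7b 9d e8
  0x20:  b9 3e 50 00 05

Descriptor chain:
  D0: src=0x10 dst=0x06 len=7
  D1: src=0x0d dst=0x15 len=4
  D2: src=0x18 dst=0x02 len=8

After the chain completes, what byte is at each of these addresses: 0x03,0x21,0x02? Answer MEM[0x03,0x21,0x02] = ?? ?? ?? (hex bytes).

#0 dst[0x06+7] := {0x5e,0xdb,0x66,0x04,0x87,0x45,0x00}
#1 dst[0x15+4] := {0x94,0xac,0x4a,0x5e}
#2 dst[0x02+8] := {0x5e,0xc7,0xef,0x81,0xff,0x7b,0x9d,0xe8}
query mem[0x03]=0xc7, mem[0x21]=0x3e, mem[0x02]=0x5e

MEM[0x03,0x21,0x02] = c7 3e 5e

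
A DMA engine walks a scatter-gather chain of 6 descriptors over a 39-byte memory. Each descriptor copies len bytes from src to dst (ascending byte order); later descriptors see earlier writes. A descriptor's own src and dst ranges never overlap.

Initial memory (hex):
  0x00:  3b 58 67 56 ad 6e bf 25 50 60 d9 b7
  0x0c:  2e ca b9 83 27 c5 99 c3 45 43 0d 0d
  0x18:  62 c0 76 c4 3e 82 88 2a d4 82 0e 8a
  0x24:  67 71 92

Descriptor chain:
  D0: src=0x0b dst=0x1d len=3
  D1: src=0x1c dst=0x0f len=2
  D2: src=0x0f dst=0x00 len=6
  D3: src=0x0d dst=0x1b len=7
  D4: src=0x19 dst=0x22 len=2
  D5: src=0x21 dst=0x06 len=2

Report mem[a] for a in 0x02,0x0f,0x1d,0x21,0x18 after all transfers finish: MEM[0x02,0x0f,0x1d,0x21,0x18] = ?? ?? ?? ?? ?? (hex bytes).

MEM[0x02,0x0f,0x1d,0x21,0x18] = c5 3e 3e c3 62

[0] 0x0b->0x1d len=3 : b7 2e ca
[1] 0x1c->0x0f len=2 : 3e b7
[2] 0x0f->0x00 len=6 : 3e b7 c5 99 c3 45
[3] 0x0d->0x1b len=7 : ca b9 3e b7 c5 99 c3
[4] 0x19->0x22 len=2 : c0 76
[5] 0x21->0x06 len=2 : c3 c0
query mem[0x02]=0xc5, mem[0x0f]=0x3e, mem[0x1d]=0x3e, mem[0x21]=0xc3, mem[0x18]=0x62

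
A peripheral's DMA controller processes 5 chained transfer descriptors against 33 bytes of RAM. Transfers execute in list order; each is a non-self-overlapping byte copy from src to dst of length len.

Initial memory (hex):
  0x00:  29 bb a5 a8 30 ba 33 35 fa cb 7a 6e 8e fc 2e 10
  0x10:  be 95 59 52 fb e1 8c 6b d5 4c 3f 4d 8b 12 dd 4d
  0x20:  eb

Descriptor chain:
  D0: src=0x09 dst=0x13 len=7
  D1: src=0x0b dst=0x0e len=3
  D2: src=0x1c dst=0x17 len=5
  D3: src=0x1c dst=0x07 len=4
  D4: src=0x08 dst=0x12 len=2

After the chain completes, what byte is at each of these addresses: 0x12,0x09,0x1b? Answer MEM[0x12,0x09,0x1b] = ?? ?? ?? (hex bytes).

MEM[0x12,0x09,0x1b] = 12 dd eb

D0: mem[0x13..0x19] <- [cb 7a 6e 8e fc 2e 10]
D1: mem[0x0e..0x10] <- [6e 8e fc]
D2: mem[0x17..0x1b] <- [8b 12 dd 4d eb]
D3: mem[0x07..0x0a] <- [8b 12 dd 4d]
D4: mem[0x12..0x13] <- [12 dd]
query mem[0x12]=0x12, mem[0x09]=0xdd, mem[0x1b]=0xeb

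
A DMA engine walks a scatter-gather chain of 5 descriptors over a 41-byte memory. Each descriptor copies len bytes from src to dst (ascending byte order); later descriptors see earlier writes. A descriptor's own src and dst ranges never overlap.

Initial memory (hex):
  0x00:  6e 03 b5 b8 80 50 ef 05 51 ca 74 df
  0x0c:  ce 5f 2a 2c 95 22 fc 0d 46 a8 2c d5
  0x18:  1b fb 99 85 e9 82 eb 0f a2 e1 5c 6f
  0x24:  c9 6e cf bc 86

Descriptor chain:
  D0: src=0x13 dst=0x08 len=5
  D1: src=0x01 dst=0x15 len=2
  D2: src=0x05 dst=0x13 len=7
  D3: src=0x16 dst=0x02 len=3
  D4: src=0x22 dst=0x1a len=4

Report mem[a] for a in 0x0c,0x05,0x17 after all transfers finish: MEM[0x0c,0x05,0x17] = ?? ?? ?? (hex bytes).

MEM[0x0c,0x05,0x17] = d5 50 46

#0 dst[0x08+5] := {0x0d,0x46,0xa8,0x2c,0xd5}
#1 dst[0x15+2] := {0x03,0xb5}
#2 dst[0x13+7] := {0x50,0xef,0x05,0x0d,0x46,0xa8,0x2c}
#3 dst[0x02+3] := {0x0d,0x46,0xa8}
#4 dst[0x1a+4] := {0x5c,0x6f,0xc9,0x6e}
query mem[0x0c]=0xd5, mem[0x05]=0x50, mem[0x17]=0x46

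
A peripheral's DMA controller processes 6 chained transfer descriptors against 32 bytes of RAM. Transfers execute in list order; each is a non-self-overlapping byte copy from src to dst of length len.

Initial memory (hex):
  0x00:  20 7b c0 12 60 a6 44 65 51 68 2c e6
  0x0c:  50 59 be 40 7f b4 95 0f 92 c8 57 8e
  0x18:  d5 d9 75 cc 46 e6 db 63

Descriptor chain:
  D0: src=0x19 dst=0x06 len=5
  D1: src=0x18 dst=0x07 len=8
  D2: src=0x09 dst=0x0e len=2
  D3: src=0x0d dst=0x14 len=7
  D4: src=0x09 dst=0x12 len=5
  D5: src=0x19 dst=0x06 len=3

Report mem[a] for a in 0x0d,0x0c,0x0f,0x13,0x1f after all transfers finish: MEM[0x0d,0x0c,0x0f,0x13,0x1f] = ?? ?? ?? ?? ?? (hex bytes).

MEM[0x0d,0x0c,0x0f,0x13,0x1f] = db e6 cc cc 63

[0] 0x19->0x06 len=5 : d9 75 cc 46 e6
[1] 0x18->0x07 len=8 : d5 d9 75 cc 46 e6 db 63
[2] 0x09->0x0e len=2 : 75 cc
[3] 0x0d->0x14 len=7 : db 75 cc 7f b4 95 0f
[4] 0x09->0x12 len=5 : 75 cc 46 e6 db
[5] 0x19->0x06 len=3 : 95 0f cc
query mem[0x0d]=0xdb, mem[0x0c]=0xe6, mem[0x0f]=0xcc, mem[0x13]=0xcc, mem[0x1f]=0x63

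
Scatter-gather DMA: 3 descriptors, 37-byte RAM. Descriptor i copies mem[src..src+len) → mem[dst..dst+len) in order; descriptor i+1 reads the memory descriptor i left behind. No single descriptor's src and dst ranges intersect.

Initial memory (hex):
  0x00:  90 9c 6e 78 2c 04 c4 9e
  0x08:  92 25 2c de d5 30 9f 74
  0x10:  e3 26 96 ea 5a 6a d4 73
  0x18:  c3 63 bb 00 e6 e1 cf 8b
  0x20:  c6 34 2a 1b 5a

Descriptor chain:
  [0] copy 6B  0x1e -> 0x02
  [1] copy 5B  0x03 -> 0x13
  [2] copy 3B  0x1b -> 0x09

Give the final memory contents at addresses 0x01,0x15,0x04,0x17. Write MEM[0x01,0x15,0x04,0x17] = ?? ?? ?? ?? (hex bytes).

MEM[0x01,0x15,0x04,0x17] = 9c 34 c6 1b

D0: mem[0x02..0x07] <- [cf 8b c6 34 2a 1b]
D1: mem[0x13..0x17] <- [8b c6 34 2a 1b]
D2: mem[0x09..0x0b] <- [00 e6 e1]
query mem[0x01]=0x9c, mem[0x15]=0x34, mem[0x04]=0xc6, mem[0x17]=0x1b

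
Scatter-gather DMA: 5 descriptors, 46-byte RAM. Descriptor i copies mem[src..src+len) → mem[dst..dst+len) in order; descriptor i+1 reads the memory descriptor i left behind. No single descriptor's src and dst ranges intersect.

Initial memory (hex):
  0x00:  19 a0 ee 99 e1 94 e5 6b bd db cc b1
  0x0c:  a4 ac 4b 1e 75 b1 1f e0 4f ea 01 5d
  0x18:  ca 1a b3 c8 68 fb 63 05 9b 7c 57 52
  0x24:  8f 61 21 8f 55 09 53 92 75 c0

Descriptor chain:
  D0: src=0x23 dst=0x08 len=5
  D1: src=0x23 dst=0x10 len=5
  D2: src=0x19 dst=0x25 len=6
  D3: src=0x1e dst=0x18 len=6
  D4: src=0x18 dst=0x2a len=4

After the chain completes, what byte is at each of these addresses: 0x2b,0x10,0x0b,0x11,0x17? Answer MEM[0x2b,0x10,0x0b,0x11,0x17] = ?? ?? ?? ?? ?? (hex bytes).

MEM[0x2b,0x10,0x0b,0x11,0x17] = 05 52 21 8f 5d

#0 dst[0x08+5] := {0x52,0x8f,0x61,0x21,0x8f}
#1 dst[0x10+5] := {0x52,0x8f,0x61,0x21,0x8f}
#2 dst[0x25+6] := {0x1a,0xb3,0xc8,0x68,0xfb,0x63}
#3 dst[0x18+6] := {0x63,0x05,0x9b,0x7c,0x57,0x52}
#4 dst[0x2a+4] := {0x63,0x05,0x9b,0x7c}
query mem[0x2b]=0x05, mem[0x10]=0x52, mem[0x0b]=0x21, mem[0x11]=0x8f, mem[0x17]=0x5d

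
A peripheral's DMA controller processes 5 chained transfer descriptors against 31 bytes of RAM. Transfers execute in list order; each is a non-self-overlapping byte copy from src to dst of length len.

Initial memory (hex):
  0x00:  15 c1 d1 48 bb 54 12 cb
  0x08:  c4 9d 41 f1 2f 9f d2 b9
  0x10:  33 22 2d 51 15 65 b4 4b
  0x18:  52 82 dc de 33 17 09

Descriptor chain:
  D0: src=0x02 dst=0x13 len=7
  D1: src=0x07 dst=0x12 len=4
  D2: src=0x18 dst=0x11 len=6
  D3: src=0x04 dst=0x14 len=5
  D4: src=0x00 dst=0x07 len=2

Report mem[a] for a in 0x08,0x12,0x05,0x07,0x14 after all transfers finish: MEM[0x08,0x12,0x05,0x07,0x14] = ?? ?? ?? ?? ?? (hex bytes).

MEM[0x08,0x12,0x05,0x07,0x14] = c1 c4 54 15 bb

  after D0: wrote 7B at 0x13 = d148bb5412cbc4
  after D1: wrote 4B at 0x12 = cbc49d41
  after D2: wrote 6B at 0x11 = cbc4dcde3317
  after D3: wrote 5B at 0x14 = bb5412cbc4
  after D4: wrote 2B at 0x07 = 15c1
query mem[0x08]=0xc1, mem[0x12]=0xc4, mem[0x05]=0x54, mem[0x07]=0x15, mem[0x14]=0xbb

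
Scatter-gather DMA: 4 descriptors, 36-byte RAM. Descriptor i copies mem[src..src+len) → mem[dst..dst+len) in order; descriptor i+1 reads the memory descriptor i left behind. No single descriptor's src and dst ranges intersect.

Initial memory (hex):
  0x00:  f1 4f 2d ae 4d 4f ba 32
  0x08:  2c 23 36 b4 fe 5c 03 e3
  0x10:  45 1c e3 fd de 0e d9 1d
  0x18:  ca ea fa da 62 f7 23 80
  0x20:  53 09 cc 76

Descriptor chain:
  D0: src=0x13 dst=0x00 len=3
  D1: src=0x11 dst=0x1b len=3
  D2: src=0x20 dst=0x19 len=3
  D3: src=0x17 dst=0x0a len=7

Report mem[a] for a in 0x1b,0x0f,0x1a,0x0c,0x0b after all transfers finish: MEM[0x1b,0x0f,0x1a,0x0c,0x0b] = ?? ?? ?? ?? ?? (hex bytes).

MEM[0x1b,0x0f,0x1a,0x0c,0x0b] = cc e3 09 53 ca

  after D0: wrote 3B at 0x00 = fdde0e
  after D1: wrote 3B at 0x1b = 1ce3fd
  after D2: wrote 3B at 0x19 = 5309cc
  after D3: wrote 7B at 0x0a = 1dca5309cce3fd
query mem[0x1b]=0xcc, mem[0x0f]=0xe3, mem[0x1a]=0x09, mem[0x0c]=0x53, mem[0x0b]=0xca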